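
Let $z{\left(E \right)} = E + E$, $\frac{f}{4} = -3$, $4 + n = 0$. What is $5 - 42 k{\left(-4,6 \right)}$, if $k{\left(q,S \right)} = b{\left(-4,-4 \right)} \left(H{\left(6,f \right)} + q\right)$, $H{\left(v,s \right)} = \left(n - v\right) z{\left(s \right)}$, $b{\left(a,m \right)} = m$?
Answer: $39653$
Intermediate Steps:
$n = -4$ ($n = -4 + 0 = -4$)
$f = -12$ ($f = 4 \left(-3\right) = -12$)
$z{\left(E \right)} = 2 E$
$H{\left(v,s \right)} = 2 s \left(-4 - v\right)$ ($H{\left(v,s \right)} = \left(-4 - v\right) 2 s = 2 s \left(-4 - v\right)$)
$k{\left(q,S \right)} = -960 - 4 q$ ($k{\left(q,S \right)} = - 4 \left(\left(-2\right) \left(-12\right) \left(4 + 6\right) + q\right) = - 4 \left(\left(-2\right) \left(-12\right) 10 + q\right) = - 4 \left(240 + q\right) = -960 - 4 q$)
$5 - 42 k{\left(-4,6 \right)} = 5 - 42 \left(-960 - -16\right) = 5 - 42 \left(-960 + 16\right) = 5 - -39648 = 5 + 39648 = 39653$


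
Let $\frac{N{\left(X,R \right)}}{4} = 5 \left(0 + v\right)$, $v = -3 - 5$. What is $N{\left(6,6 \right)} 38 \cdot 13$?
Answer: $-79040$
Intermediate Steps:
$v = -8$
$N{\left(X,R \right)} = -160$ ($N{\left(X,R \right)} = 4 \cdot 5 \left(0 - 8\right) = 4 \cdot 5 \left(-8\right) = 4 \left(-40\right) = -160$)
$N{\left(6,6 \right)} 38 \cdot 13 = \left(-160\right) 38 \cdot 13 = \left(-6080\right) 13 = -79040$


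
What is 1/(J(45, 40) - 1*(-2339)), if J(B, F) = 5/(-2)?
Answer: 2/4673 ≈ 0.00042799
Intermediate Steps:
J(B, F) = -5/2 (J(B, F) = 5*(-½) = -5/2)
1/(J(45, 40) - 1*(-2339)) = 1/(-5/2 - 1*(-2339)) = 1/(-5/2 + 2339) = 1/(4673/2) = 2/4673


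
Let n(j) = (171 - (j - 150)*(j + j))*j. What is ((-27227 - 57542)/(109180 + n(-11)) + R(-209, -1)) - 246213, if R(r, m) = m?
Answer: -36011590623/146261 ≈ -2.4621e+5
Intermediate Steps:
n(j) = j*(171 - 2*j*(-150 + j)) (n(j) = (171 - (-150 + j)*2*j)*j = (171 - 2*j*(-150 + j))*j = j*(171 - 2*j*(-150 + j)))
((-27227 - 57542)/(109180 + n(-11)) + R(-209, -1)) - 246213 = ((-27227 - 57542)/(109180 - 11*(171 - 2*(-11)² + 300*(-11))) - 1) - 246213 = (-84769/(109180 - 11*(171 - 2*121 - 3300)) - 1) - 246213 = (-84769/(109180 - 11*(171 - 242 - 3300)) - 1) - 246213 = (-84769/(109180 - 11*(-3371)) - 1) - 246213 = (-84769/(109180 + 37081) - 1) - 246213 = (-84769/146261 - 1) - 246213 = -231030/146261 - 246213 = -36011590623/146261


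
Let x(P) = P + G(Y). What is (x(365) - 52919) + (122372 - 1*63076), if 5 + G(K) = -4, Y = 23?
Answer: 6733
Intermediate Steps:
G(K) = -9 (G(K) = -5 - 4 = -9)
x(P) = -9 + P (x(P) = P - 9 = -9 + P)
(x(365) - 52919) + (122372 - 1*63076) = ((-9 + 365) - 52919) + (122372 - 1*63076) = (356 - 52919) + (122372 - 63076) = -52563 + 59296 = 6733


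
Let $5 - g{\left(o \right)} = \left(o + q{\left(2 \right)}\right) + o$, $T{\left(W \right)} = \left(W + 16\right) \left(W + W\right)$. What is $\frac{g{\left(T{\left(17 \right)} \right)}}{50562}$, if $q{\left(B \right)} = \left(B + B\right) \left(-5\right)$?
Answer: $- \frac{2219}{50562} \approx -0.043887$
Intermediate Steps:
$q{\left(B \right)} = - 10 B$ ($q{\left(B \right)} = 2 B \left(-5\right) = - 10 B$)
$T{\left(W \right)} = 2 W \left(16 + W\right)$ ($T{\left(W \right)} = \left(16 + W\right) 2 W = 2 W \left(16 + W\right)$)
$g{\left(o \right)} = 25 - 2 o$ ($g{\left(o \right)} = 5 - \left(\left(o - 20\right) + o\right) = 5 - \left(\left(-20 + o\right) + o\right) = 5 - \left(-20 + 2 o\right) = 25 - 2 o$)
$\frac{g{\left(T{\left(17 \right)} \right)}}{50562} = \frac{25 - 2 \cdot 2 \cdot 17 \left(16 + 17\right)}{50562} = \left(25 - 2 \cdot 2 \cdot 17 \cdot 33\right) \frac{1}{50562} = \left(25 - 2244\right) \frac{1}{50562} = \left(-2219\right) \frac{1}{50562} = - \frac{2219}{50562}$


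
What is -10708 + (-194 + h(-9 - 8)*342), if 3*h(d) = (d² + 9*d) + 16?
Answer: 6426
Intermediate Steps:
h(d) = 16/3 + 3*d + d²/3 (h(d) = ((d² + 9*d) + 16)/3 = (16 + d² + 9*d)/3 = 16/3 + 3*d + d²/3)
-10708 + (-194 + h(-9 - 8)*342) = -10708 + (-194 + (16/3 + 3*(-9 - 8) + (-9 - 8)²/3)*342) = -10708 + (-194 + (16/3 + 3*(-17) + (⅓)*(-17)²)*342) = -10708 + (-194 + (16/3 - 51 + (⅓)*289)*342) = -10708 + (-194 + (16/3 - 51 + 289/3)*342) = -10708 + (-194 + (152/3)*342) = -10708 + (-194 + 17328) = -10708 + 17134 = 6426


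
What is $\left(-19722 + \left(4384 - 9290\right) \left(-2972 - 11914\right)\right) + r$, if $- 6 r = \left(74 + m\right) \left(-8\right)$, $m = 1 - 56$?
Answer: $\frac{219033058}{3} \approx 7.3011 \cdot 10^{7}$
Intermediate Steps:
$m = -55$ ($m = 1 - 56 = -55$)
$r = \frac{76}{3}$ ($r = - \frac{\left(74 - 55\right) \left(-8\right)}{6} = - \frac{19 \left(-8\right)}{6} = \left(- \frac{1}{6}\right) \left(-152\right) = \frac{76}{3} \approx 25.333$)
$\left(-19722 + \left(4384 - 9290\right) \left(-2972 - 11914\right)\right) + r = \left(-19722 + \left(4384 - 9290\right) \left(-2972 - 11914\right)\right) + \frac{76}{3} = \left(-19722 - -73030716\right) + \frac{76}{3} = \left(-19722 + 73030716\right) + \frac{76}{3} = 73010994 + \frac{76}{3} = \frac{219033058}{3}$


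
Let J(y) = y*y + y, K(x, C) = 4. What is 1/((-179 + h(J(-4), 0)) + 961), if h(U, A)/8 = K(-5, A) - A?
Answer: 1/814 ≈ 0.0012285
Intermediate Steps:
J(y) = y + y**2 (J(y) = y**2 + y = y + y**2)
h(U, A) = 32 - 8*A (h(U, A) = 8*(4 - A) = 32 - 8*A)
1/((-179 + h(J(-4), 0)) + 961) = 1/((-179 + (32 - 8*0)) + 961) = 1/((-179 + (32 + 0)) + 961) = 1/((-179 + 32) + 961) = 1/(-147 + 961) = 1/814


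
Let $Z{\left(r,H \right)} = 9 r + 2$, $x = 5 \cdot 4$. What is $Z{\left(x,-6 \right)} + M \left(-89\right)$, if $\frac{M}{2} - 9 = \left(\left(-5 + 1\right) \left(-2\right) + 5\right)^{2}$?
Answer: $-31502$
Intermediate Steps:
$x = 20$
$Z{\left(r,H \right)} = 2 + 9 r$
$M = 356$ ($M = 18 + 2 \left(\left(-5 + 1\right) \left(-2\right) + 5\right)^{2} = 18 + 2 \left(\left(-4\right) \left(-2\right) + 5\right)^{2} = 18 + 2 \left(8 + 5\right)^{2} = 18 + 2 \cdot 13^{2} = 18 + 2 \cdot 169 = 18 + 338 = 356$)
$Z{\left(x,-6 \right)} + M \left(-89\right) = \left(2 + 9 \cdot 20\right) + 356 \left(-89\right) = \left(2 + 180\right) - 31684 = 182 - 31684 = -31502$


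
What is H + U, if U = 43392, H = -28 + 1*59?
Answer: 43423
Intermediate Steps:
H = 31 (H = -28 + 59 = 31)
H + U = 31 + 43392 = 43423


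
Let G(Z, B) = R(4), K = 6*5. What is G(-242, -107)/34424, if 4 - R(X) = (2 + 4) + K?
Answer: -4/4303 ≈ -0.00092958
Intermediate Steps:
K = 30
R(X) = -32 (R(X) = 4 - ((2 + 4) + 30) = 4 - (6 + 30) = 4 - 1*36 = 4 - 36 = -32)
G(Z, B) = -32
G(-242, -107)/34424 = -32/34424 = -32*1/34424 = -4/4303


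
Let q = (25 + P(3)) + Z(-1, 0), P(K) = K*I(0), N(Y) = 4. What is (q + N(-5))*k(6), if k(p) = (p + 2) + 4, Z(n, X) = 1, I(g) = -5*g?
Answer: 360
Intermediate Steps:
k(p) = 6 + p (k(p) = (2 + p) + 4 = 6 + p)
P(K) = 0 (P(K) = K*(-5*0) = K*0 = 0)
q = 26 (q = (25 + 0) + 1 = 25 + 1 = 26)
(q + N(-5))*k(6) = (26 + 4)*(6 + 6) = 30*12 = 360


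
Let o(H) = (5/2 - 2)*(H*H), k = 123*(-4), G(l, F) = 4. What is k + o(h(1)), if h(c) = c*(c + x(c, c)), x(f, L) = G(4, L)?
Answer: -959/2 ≈ -479.50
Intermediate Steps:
k = -492
x(f, L) = 4
h(c) = c*(4 + c) (h(c) = c*(c + 4) = c*(4 + c))
o(H) = H²/2 (o(H) = (5*(½) - 2)*H² = (5/2 - 2)*H² = H²/2)
k + o(h(1)) = -492 + (1*(4 + 1))²/2 = -492 + (1*5)²/2 = -492 + (½)*5² = -492 + (½)*25 = -492 + 25/2 = -959/2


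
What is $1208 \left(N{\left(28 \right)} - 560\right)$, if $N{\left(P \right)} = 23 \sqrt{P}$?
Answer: $-676480 + 55568 \sqrt{7} \approx -5.2946 \cdot 10^{5}$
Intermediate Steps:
$1208 \left(N{\left(28 \right)} - 560\right) = 1208 \left(23 \sqrt{28} - 560\right) = 1208 \left(23 \cdot 2 \sqrt{7} - 560\right) = 1208 \left(46 \sqrt{7} - 560\right) = 1208 \left(-560 + 46 \sqrt{7}\right) = -676480 + 55568 \sqrt{7}$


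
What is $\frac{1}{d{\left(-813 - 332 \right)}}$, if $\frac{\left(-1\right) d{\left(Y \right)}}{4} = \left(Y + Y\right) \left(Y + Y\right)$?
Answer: $- \frac{1}{20976400} \approx -4.7673 \cdot 10^{-8}$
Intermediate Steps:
$d{\left(Y \right)} = - 16 Y^{2}$ ($d{\left(Y \right)} = - 4 \left(Y + Y\right) \left(Y + Y\right) = - 4 \cdot 2 Y 2 Y = - 4 \cdot 4 Y^{2} = - 16 Y^{2}$)
$\frac{1}{d{\left(-813 - 332 \right)}} = \frac{1}{\left(-16\right) \left(-813 - 332\right)^{2}} = \frac{1}{\left(-16\right) \left(-1145\right)^{2}} = \frac{1}{\left(-16\right) 1311025} = \frac{1}{-20976400} = - \frac{1}{20976400}$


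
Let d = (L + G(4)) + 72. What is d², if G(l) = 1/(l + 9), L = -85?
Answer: 28224/169 ≈ 167.01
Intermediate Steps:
G(l) = 1/(9 + l)
d = -168/13 (d = (-85 + 1/(9 + 4)) + 72 = (-85 + 1/13) + 72 = -1104/13 + 72 = -168/13 ≈ -12.923)
d² = (-168/13)² = 28224/169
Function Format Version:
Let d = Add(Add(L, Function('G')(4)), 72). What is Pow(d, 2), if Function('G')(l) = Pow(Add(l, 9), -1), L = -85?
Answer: Rational(28224, 169) ≈ 167.01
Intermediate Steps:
Function('G')(l) = Pow(Add(9, l), -1)
d = Rational(-168, 13) (d = Add(Add(-85, Pow(Add(9, 4), -1)), 72) = Add(Add(-85, Pow(13, -1)), 72) = Add(Add(-85, Rational(1, 13)), 72) = Add(Rational(-1104, 13), 72) = Rational(-168, 13) ≈ -12.923)
Pow(d, 2) = Pow(Rational(-168, 13), 2) = Rational(28224, 169)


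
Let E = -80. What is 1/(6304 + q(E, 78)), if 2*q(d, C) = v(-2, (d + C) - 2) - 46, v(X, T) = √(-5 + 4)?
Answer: 25124/157803845 - 2*I/157803845 ≈ 0.00015921 - 1.2674e-8*I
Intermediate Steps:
v(X, T) = I (v(X, T) = √(-1) = I)
q(d, C) = -23 + I/2 (q(d, C) = (I - 46)/2 = (-46 + I)/2 = -23 + I/2)
1/(6304 + q(E, 78)) = 1/(6304 + (-23 + I/2)) = 1/(6281 + I/2) = 4*(6281 - I/2)/157803845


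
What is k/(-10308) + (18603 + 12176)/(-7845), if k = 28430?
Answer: -30016849/4492570 ≈ -6.6814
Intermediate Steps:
k/(-10308) + (18603 + 12176)/(-7845) = 28430/(-10308) + (18603 + 12176)/(-7845) = 28430*(-1/10308) + 30779*(-1/7845) = -14215/5154 - 30779/7845 = -30016849/4492570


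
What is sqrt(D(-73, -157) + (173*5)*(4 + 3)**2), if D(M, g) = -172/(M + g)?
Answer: sqrt(560551515)/115 ≈ 205.88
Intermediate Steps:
sqrt(D(-73, -157) + (173*5)*(4 + 3)**2) = sqrt(-172/(-73 - 157) + (173*5)*(4 + 3)**2) = sqrt(-172/(-230) + 865*7**2) = sqrt(-172*(-1/230) + 865*49) = sqrt(86/115 + 42385) = sqrt(4874361/115) = sqrt(560551515)/115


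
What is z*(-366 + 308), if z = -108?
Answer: 6264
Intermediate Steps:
z*(-366 + 308) = -108*(-366 + 308) = -108*(-58) = 6264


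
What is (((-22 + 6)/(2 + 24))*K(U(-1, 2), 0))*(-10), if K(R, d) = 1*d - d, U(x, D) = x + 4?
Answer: 0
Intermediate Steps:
U(x, D) = 4 + x
K(R, d) = 0 (K(R, d) = d - d = 0)
(((-22 + 6)/(2 + 24))*K(U(-1, 2), 0))*(-10) = (((-22 + 6)/(2 + 24))*0)*(-10) = (-16/26*0)*(-10) = (-16*1/26*0)*(-10) = -8/13*0*(-10) = 0*(-10) = 0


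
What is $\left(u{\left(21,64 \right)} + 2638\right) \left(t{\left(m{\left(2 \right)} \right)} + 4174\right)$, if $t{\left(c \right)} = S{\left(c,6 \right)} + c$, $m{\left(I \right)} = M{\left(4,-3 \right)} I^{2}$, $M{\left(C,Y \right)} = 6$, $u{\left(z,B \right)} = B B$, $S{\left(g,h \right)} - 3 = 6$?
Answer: $28329938$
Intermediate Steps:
$S{\left(g,h \right)} = 9$ ($S{\left(g,h \right)} = 3 + 6 = 9$)
$u{\left(z,B \right)} = B^{2}$
$m{\left(I \right)} = 6 I^{2}$
$t{\left(c \right)} = 9 + c$
$\left(u{\left(21,64 \right)} + 2638\right) \left(t{\left(m{\left(2 \right)} \right)} + 4174\right) = \left(64^{2} + 2638\right) \left(\left(9 + 6 \cdot 2^{2}\right) + 4174\right) = \left(4096 + 2638\right) \left(\left(9 + 6 \cdot 4\right) + 4174\right) = 6734 \left(\left(9 + 24\right) + 4174\right) = 6734 \left(33 + 4174\right) = 6734 \cdot 4207 = 28329938$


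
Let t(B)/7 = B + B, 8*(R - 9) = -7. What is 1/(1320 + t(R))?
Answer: 4/5735 ≈ 0.00069747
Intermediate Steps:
R = 65/8 (R = 9 + (⅛)*(-7) = 9 - 7/8 = 65/8 ≈ 8.1250)
t(B) = 14*B (t(B) = 7*(B + B) = 7*(2*B) = 14*B)
1/(1320 + t(R)) = 1/(1320 + 14*(65/8)) = 1/(1320 + 455/4) = 1/(5735/4) = 4/5735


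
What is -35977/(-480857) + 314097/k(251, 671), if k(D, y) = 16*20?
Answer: 151047253769/153874240 ≈ 981.63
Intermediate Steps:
k(D, y) = 320
-35977/(-480857) + 314097/k(251, 671) = -35977/(-480857) + 314097/320 = -35977*(-1/480857) + 314097*(1/320) = 35977/480857 + 314097/320 = 151047253769/153874240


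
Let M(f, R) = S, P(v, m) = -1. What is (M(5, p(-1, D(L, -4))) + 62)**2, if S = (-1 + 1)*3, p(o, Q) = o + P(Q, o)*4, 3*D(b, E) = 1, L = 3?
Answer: 3844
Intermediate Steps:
D(b, E) = 1/3 (D(b, E) = (1/3)*1 = 1/3)
p(o, Q) = -4 + o (p(o, Q) = o - 1*4 = o - 4 = -4 + o)
S = 0 (S = 0*3 = 0)
M(f, R) = 0
(M(5, p(-1, D(L, -4))) + 62)**2 = (0 + 62)**2 = 62**2 = 3844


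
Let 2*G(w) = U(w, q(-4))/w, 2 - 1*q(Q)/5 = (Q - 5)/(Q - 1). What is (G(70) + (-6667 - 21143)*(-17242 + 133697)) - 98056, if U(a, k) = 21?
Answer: -64774232117/20 ≈ -3.2387e+9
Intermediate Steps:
q(Q) = 10 - 5*(-5 + Q)/(-1 + Q) (q(Q) = 10 - 5*(Q - 5)/(Q - 1) = 10 - 5*(-5 + Q)/(-1 + Q))
G(w) = 21/(2*w) (G(w) = (21/w)/2 = 21/(2*w))
(G(70) + (-6667 - 21143)*(-17242 + 133697)) - 98056 = ((21/2)/70 + (-6667 - 21143)*(-17242 + 133697)) - 98056 = ((21/2)*(1/70) - 27810*116455) - 98056 = (3/20 - 3238613550) - 98056 = -64772270997/20 - 98056 = -64774232117/20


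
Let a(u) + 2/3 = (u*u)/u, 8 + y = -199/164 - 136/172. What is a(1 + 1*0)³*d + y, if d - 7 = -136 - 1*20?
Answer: -2955571/190404 ≈ -15.523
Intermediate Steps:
y = -70549/7052 (y = -8 + (-199/164 - 136/172) = -8 + (-199*1/164 - 136*1/172) = -8 + (-199/164 - 34/43) = -8 - 14133/7052 = -70549/7052 ≈ -10.004)
d = -149 (d = 7 + (-136 - 1*20) = 7 + (-136 - 20) = 7 - 156 = -149)
a(u) = -⅔ + u (a(u) = -⅔ + (u*u)/u = -⅔ + u²/u = -⅔ + u)
a(1 + 1*0)³*d + y = (-⅔ + (1 + 1*0))³*(-149) - 70549/7052 = (-⅔ + (1 + 0))³*(-149) - 70549/7052 = (-⅔ + 1)³*(-149) - 70549/7052 = (⅓)³*(-149) - 70549/7052 = (1/27)*(-149) - 70549/7052 = -149/27 - 70549/7052 = -2955571/190404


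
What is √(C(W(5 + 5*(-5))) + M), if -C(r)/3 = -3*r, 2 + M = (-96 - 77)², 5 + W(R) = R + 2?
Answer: 2*√7430 ≈ 172.40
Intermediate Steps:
W(R) = -3 + R (W(R) = -5 + (R + 2) = -5 + (2 + R) = -3 + R)
M = 29927 (M = -2 + (-96 - 77)² = -2 + (-173)² = -2 + 29929 = 29927)
C(r) = 9*r (C(r) = -(-9)*r = 9*r)
√(C(W(5 + 5*(-5))) + M) = √(9*(-3 + (5 + 5*(-5))) + 29927) = √(9*(-3 + (5 - 25)) + 29927) = √(9*(-3 - 20) + 29927) = √(9*(-23) + 29927) = √(-207 + 29927) = √29720 = 2*√7430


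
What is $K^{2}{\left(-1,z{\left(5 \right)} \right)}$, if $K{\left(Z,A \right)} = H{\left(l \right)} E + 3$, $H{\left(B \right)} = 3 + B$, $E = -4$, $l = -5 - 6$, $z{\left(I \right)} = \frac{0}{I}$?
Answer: $1225$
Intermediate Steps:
$z{\left(I \right)} = 0$
$l = -11$ ($l = -5 - 6 = -11$)
$K{\left(Z,A \right)} = 35$ ($K{\left(Z,A \right)} = \left(3 - 11\right) \left(-4\right) + 3 = \left(-8\right) \left(-4\right) + 3 = 32 + 3 = 35$)
$K^{2}{\left(-1,z{\left(5 \right)} \right)} = 35^{2} = 1225$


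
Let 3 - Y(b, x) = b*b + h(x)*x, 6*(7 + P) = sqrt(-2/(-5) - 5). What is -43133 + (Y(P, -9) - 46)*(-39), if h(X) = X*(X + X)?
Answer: -5784719/60 - 91*I*sqrt(115)/5 ≈ -96412.0 - 195.17*I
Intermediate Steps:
h(X) = 2*X**2 (h(X) = X*(2*X) = 2*X**2)
P = -7 + I*sqrt(115)/30 (P = -7 + sqrt(-2/(-5) - 5)/6 = -7 + sqrt(-2*(-1/5) - 5)/6 = -7 + sqrt(2/5 - 5)/6 = -7 + sqrt(-23/5)/6 = -7 + (I*sqrt(115)/5)/6 = -7 + I*sqrt(115)/30 ≈ -7.0 + 0.35746*I)
Y(b, x) = 3 - b**2 - 2*x**3 (Y(b, x) = 3 - (b*b + (2*x**2)*x) = 3 - (b**2 + 2*x**3) = 3 + (-b**2 - 2*x**3) = 3 - b**2 - 2*x**3)
-43133 + (Y(P, -9) - 46)*(-39) = -43133 + ((3 - (-7 + I*sqrt(115)/30)**2 - 2*(-9)**3) - 46)*(-39) = -43133 + ((3 - (-7 + I*sqrt(115)/30)**2 - 2*(-729)) - 46)*(-39) = -43133 + ((3 - (-7 + I*sqrt(115)/30)**2 + 1458) - 46)*(-39) = -43133 + ((1461 - (-7 + I*sqrt(115)/30)**2) - 46)*(-39) = -43133 + (1415 - (-7 + I*sqrt(115)/30)**2)*(-39) = -43133 + (-55185 + 39*(-7 + I*sqrt(115)/30)**2) = -98318 + 39*(-7 + I*sqrt(115)/30)**2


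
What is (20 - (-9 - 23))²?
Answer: 2704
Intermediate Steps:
(20 - (-9 - 23))² = (20 - 1*(-32))² = (20 + 32)² = 52² = 2704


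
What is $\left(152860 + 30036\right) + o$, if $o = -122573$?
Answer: $60323$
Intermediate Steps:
$\left(152860 + 30036\right) + o = \left(152860 + 30036\right) - 122573 = 182896 - 122573 = 60323$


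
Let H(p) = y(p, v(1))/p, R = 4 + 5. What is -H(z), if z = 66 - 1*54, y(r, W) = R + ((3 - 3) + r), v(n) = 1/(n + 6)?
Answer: -7/4 ≈ -1.7500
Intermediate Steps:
v(n) = 1/(6 + n)
R = 9
y(r, W) = 9 + r (y(r, W) = 9 + ((3 - 3) + r) = 9 + (0 + r) = 9 + r)
z = 12 (z = 66 - 54 = 12)
H(p) = (9 + p)/p
-H(z) = -(9 + 12)/12 = -21/12 = -1*7/4 = -7/4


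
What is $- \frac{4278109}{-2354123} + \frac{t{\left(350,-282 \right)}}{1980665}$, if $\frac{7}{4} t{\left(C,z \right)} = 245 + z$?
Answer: $\frac{59314156927191}{32639103222565} \approx 1.8173$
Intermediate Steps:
$t{\left(C,z \right)} = 140 + \frac{4 z}{7}$ ($t{\left(C,z \right)} = \frac{4 \left(245 + z\right)}{7} = 140 + \frac{4 z}{7}$)
$- \frac{4278109}{-2354123} + \frac{t{\left(350,-282 \right)}}{1980665} = - \frac{4278109}{-2354123} + \frac{140 + \frac{4}{7} \left(-282\right)}{1980665} = \left(-4278109\right) \left(- \frac{1}{2354123}\right) + \left(140 - \frac{1128}{7}\right) \frac{1}{1980665} = \frac{4278109}{2354123} - \frac{148}{13864655} = \frac{59314156927191}{32639103222565}$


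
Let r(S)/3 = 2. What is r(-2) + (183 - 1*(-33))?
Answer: 222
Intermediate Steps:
r(S) = 6 (r(S) = 3*2 = 6)
r(-2) + (183 - 1*(-33)) = 6 + (183 - 1*(-33)) = 6 + (183 + 33) = 6 + 216 = 222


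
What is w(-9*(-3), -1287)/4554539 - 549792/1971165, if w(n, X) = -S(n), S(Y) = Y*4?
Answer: -834753997236/2992582622645 ≈ -0.27894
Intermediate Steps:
S(Y) = 4*Y
w(n, X) = -4*n
w(-9*(-3), -1287)/4554539 - 549792/1971165 = -(-36)*(-3)/4554539 - 549792/1971165 = -4*27*(1/4554539) - 549792*1/1971165 = -108*1/4554539 - 183264/657055 = -108/4554539 - 183264/657055 = -834753997236/2992582622645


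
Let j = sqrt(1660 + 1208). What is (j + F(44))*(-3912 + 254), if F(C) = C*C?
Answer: -7081888 - 7316*sqrt(717) ≈ -7.2778e+6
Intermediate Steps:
F(C) = C**2
j = 2*sqrt(717) (j = sqrt(2868) = 2*sqrt(717) ≈ 53.554)
(j + F(44))*(-3912 + 254) = (2*sqrt(717) + 44**2)*(-3912 + 254) = (2*sqrt(717) + 1936)*(-3658) = (1936 + 2*sqrt(717))*(-3658) = -7081888 - 7316*sqrt(717)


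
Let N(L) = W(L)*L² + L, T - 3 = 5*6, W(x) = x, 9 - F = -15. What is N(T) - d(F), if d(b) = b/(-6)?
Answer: 35974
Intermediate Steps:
F = 24 (F = 9 - 1*(-15) = 9 + 15 = 24)
T = 33 (T = 3 + 5*6 = 3 + 30 = 33)
d(b) = -b/6 (d(b) = b*(-⅙) = -b/6)
N(L) = L + L³ (N(L) = L*L² + L = L³ + L = L + L³)
N(T) - d(F) = (33 + 33³) - (-1)*24/6 = (33 + 35937) - 1*(-4) = 35970 + 4 = 35974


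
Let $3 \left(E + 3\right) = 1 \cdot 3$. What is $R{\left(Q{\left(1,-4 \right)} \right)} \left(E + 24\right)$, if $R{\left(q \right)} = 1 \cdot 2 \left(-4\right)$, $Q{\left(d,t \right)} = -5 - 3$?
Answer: $-176$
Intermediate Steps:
$Q{\left(d,t \right)} = -8$
$R{\left(q \right)} = -8$ ($R{\left(q \right)} = 2 \left(-4\right) = -8$)
$E = -2$ ($E = -3 + \frac{1 \cdot 3}{3} = -3 + \frac{1}{3} \cdot 3 = -3 + 1 = -2$)
$R{\left(Q{\left(1,-4 \right)} \right)} \left(E + 24\right) = - 8 \left(-2 + 24\right) = \left(-8\right) 22 = -176$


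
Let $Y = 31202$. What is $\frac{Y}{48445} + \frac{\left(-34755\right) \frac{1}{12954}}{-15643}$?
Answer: $\frac{2108146317073}{3272288932930} \approx 0.64424$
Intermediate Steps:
$\frac{Y}{48445} + \frac{\left(-34755\right) \frac{1}{12954}}{-15643} = \frac{31202}{48445} + \frac{\left(-34755\right) \frac{1}{12954}}{-15643} = 31202 \cdot \frac{1}{48445} + \left(-34755\right) \frac{1}{12954} \left(- \frac{1}{15643}\right) = \frac{31202}{48445} - - \frac{11585}{67546474} = \frac{31202}{48445} + \frac{11585}{67546474} = \frac{2108146317073}{3272288932930}$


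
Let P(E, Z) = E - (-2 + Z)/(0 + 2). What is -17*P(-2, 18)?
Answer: 170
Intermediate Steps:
P(E, Z) = 1 + E - Z/2 (P(E, Z) = E - (-2 + Z)/2 = E - (-1 + Z/2) = E + (1 - Z/2) = 1 + E - Z/2)
-17*P(-2, 18) = -17*(1 - 2 - 1/2*18) = -17*(1 - 2 - 9) = -17*(-10) = 170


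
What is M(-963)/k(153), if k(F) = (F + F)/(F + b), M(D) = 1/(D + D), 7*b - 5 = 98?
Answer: -587/2062746 ≈ -0.00028457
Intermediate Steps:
b = 103/7 (b = 5/7 + (⅐)*98 = 5/7 + 14 = 103/7 ≈ 14.714)
M(D) = 1/(2*D)
k(F) = 2*F/(103/7 + F) (k(F) = (F + F)/(F + 103/7) = (2*F)/(103/7 + F) = 2*F/(103/7 + F))
M(-963)/k(153) = ((½)/(-963))/((14*153/(103 + 7*153))) = ((½)*(-1/963))/((14*153/(103 + 1071))) = -1/(1926*(14*153/1174)) = -1/(1926*(14*153*(1/1174))) = -1/(1926*1071/587) = -1/1926*587/1071 = -587/2062746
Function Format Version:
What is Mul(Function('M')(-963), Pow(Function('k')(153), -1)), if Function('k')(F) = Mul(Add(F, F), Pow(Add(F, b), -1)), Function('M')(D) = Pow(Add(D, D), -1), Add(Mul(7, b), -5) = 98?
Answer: Rational(-587, 2062746) ≈ -0.00028457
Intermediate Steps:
b = Rational(103, 7) (b = Add(Rational(5, 7), Mul(Rational(1, 7), 98)) = Add(Rational(5, 7), 14) = Rational(103, 7) ≈ 14.714)
Function('M')(D) = Mul(Rational(1, 2), Pow(D, -1)) (Function('M')(D) = Pow(Mul(2, D), -1) = Mul(Rational(1, 2), Pow(D, -1)))
Function('k')(F) = Mul(2, F, Pow(Add(Rational(103, 7), F), -1)) (Function('k')(F) = Mul(Add(F, F), Pow(Add(F, Rational(103, 7)), -1)) = Mul(Mul(2, F), Pow(Add(Rational(103, 7), F), -1)) = Mul(2, F, Pow(Add(Rational(103, 7), F), -1)))
Mul(Function('M')(-963), Pow(Function('k')(153), -1)) = Mul(Mul(Rational(1, 2), Pow(-963, -1)), Pow(Mul(14, 153, Pow(Add(103, Mul(7, 153)), -1)), -1)) = Mul(Mul(Rational(1, 2), Rational(-1, 963)), Pow(Mul(14, 153, Pow(Add(103, 1071), -1)), -1)) = Mul(Rational(-1, 1926), Pow(Mul(14, 153, Pow(1174, -1)), -1)) = Mul(Rational(-1, 1926), Pow(Mul(14, 153, Rational(1, 1174)), -1)) = Mul(Rational(-1, 1926), Pow(Rational(1071, 587), -1)) = Mul(Rational(-1, 1926), Rational(587, 1071)) = Rational(-587, 2062746)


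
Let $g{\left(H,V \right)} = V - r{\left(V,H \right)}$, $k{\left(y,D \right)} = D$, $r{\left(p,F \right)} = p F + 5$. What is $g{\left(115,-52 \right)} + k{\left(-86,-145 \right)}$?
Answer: $5778$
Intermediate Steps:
$r{\left(p,F \right)} = 5 + F p$ ($r{\left(p,F \right)} = F p + 5 = 5 + F p$)
$g{\left(H,V \right)} = -5 + V - H V$ ($g{\left(H,V \right)} = V - \left(5 + H V\right) = -5 + V - H V$)
$g{\left(115,-52 \right)} + k{\left(-86,-145 \right)} = \left(-5 - 52 - 115 \left(-52\right)\right) - 145 = \left(-5 - 52 + 5980\right) - 145 = 5923 - 145 = 5778$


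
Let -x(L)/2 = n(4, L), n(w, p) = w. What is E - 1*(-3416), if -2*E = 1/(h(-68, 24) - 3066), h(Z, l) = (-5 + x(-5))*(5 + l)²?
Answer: 95641169/27998 ≈ 3416.0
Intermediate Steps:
x(L) = -8 (x(L) = -2*4 = -8)
h(Z, l) = -13*(5 + l)² (h(Z, l) = (-5 - 8)*(5 + l)² = -13*(5 + l)²)
E = 1/27998 (E = -1/(2*(-13*(5 + 24)² - 3066)) = -1/(2*(-13*29² - 3066)) = -1/(2*(-13*841 - 3066)) = -1/(2*(-10933 - 3066)) = -½/(-13999) = -½*(-1/13999) = 1/27998 ≈ 3.5717e-5)
E - 1*(-3416) = 1/27998 - 1*(-3416) = 1/27998 + 3416 = 95641169/27998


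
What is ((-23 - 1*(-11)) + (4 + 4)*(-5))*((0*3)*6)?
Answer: 0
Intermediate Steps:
((-23 - 1*(-11)) + (4 + 4)*(-5))*((0*3)*6) = ((-23 + 11) + 8*(-5))*(0*6) = (-12 - 40)*0 = -52*0 = 0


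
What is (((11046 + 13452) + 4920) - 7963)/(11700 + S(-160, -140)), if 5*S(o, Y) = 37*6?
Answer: 107275/58722 ≈ 1.8268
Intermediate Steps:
S(o, Y) = 222/5 (S(o, Y) = (37*6)/5 = (1/5)*222 = 222/5)
(((11046 + 13452) + 4920) - 7963)/(11700 + S(-160, -140)) = (((11046 + 13452) + 4920) - 7963)/(11700 + 222/5) = ((24498 + 4920) - 7963)/(58722/5) = (29418 - 7963)*(5/58722) = 21455*(5/58722) = 107275/58722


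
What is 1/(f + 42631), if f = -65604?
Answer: -1/22973 ≈ -4.3529e-5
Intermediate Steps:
1/(f + 42631) = 1/(-65604 + 42631) = 1/(-22973) = -1/22973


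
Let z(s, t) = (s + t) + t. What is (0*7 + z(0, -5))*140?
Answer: -1400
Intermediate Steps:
z(s, t) = s + 2*t
(0*7 + z(0, -5))*140 = (0*7 + (0 + 2*(-5)))*140 = (0 + (0 - 10))*140 = (0 - 10)*140 = -10*140 = -1400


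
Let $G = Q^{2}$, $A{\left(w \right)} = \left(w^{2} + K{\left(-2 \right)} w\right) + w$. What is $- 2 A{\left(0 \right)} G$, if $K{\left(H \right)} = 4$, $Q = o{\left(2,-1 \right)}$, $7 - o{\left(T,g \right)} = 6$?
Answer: $0$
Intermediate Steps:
$o{\left(T,g \right)} = 1$ ($o{\left(T,g \right)} = 7 - 6 = 1$)
$Q = 1$
$A{\left(w \right)} = w^{2} + 5 w$ ($A{\left(w \right)} = \left(w^{2} + 4 w\right) + w = w^{2} + 5 w$)
$G = 1$ ($G = 1^{2} = 1$)
$- 2 A{\left(0 \right)} G = - 2 \cdot 0 \left(5 + 0\right) 1 = - 2 \cdot 0 \cdot 5 \cdot 1 = \left(-2\right) 0 \cdot 1 = 0 \cdot 1 = 0$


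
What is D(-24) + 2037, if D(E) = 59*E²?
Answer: 36021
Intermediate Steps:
D(-24) + 2037 = 59*(-24)² + 2037 = 59*576 + 2037 = 33984 + 2037 = 36021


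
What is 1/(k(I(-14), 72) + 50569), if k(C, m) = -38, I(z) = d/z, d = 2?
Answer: 1/50531 ≈ 1.9790e-5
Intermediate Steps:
I(z) = 2/z
1/(k(I(-14), 72) + 50569) = 1/(-38 + 50569) = 1/50531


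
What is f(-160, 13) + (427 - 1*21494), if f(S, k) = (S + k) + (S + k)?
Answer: -21361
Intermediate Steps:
f(S, k) = 2*S + 2*k
f(-160, 13) + (427 - 1*21494) = (2*(-160) + 2*13) + (427 - 1*21494) = (-320 + 26) + (427 - 21494) = -294 - 21067 = -21361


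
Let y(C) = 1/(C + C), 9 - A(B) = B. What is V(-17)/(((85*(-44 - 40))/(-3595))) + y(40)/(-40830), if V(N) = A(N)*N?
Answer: -5088506807/22864800 ≈ -222.55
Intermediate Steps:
A(B) = 9 - B
y(C) = 1/(2*C)
V(N) = N*(9 - N) (V(N) = (9 - N)*N = N*(9 - N))
V(-17)/(((85*(-44 - 40))/(-3595))) + y(40)/(-40830) = (-17*(9 - 1*(-17)))/(((85*(-44 - 40))/(-3595))) + ((1/2)/40)/(-40830) = (-17*(9 + 17))/(((85*(-84))*(-1/3595))) + ((1/2)*(1/40))*(-1/40830) = (-17*26)/((-7140*(-1/3595))) + (1/80)*(-1/40830) = -442/1428/719 - 1/3266400 = -442*719/1428 - 1/3266400 = -9347/42 - 1/3266400 = -5088506807/22864800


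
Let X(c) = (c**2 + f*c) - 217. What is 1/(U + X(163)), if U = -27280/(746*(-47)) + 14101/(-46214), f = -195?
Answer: -810177634/4401311931193 ≈ -0.00018408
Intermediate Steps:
X(c) = -217 + c**2 - 195*c (X(c) = (c**2 - 195*c) - 217 = -217 + c**2 - 195*c)
U = 383154329/810177634 (U = -27280/(-35062) + 14101*(-1/46214) = -27280*(-1/35062) - 14101/46214 = 13640/17531 - 14101/46214 = 383154329/810177634 ≈ 0.47293)
1/(U + X(163)) = 1/(383154329/810177634 + (-217 + 163**2 - 195*163)) = 1/(383154329/810177634 + (-217 + 26569 - 31785)) = 1/(383154329/810177634 - 5433) = 1/(-4401311931193/810177634) = -810177634/4401311931193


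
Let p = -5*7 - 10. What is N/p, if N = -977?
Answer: 977/45 ≈ 21.711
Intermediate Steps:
p = -45 (p = -35 - 10 = -45)
N/p = -977/(-45) = -977*(-1/45) = 977/45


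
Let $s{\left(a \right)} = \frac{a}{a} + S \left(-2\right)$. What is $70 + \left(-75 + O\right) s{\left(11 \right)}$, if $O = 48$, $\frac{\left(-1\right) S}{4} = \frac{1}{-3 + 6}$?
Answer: $-29$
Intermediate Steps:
$S = - \frac{4}{3}$ ($S = - \frac{4}{-3 + 6} = - \frac{4}{3} \approx -1.3333$)
$s{\left(a \right)} = \frac{11}{3}$ ($s{\left(a \right)} = \frac{a}{a} - - \frac{8}{3} = 1 + \frac{8}{3} = \frac{11}{3}$)
$70 + \left(-75 + O\right) s{\left(11 \right)} = 70 + \left(-75 + 48\right) \frac{11}{3} = 70 - 99 = -29$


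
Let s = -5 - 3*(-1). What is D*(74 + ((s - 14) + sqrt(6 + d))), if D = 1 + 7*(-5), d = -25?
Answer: -1972 - 34*I*sqrt(19) ≈ -1972.0 - 148.2*I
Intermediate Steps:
s = -2 (s = -5 + 3 = -2)
D = -34 (D = 1 - 35 = -34)
D*(74 + ((s - 14) + sqrt(6 + d))) = -34*(74 + ((-2 - 14) + sqrt(6 - 25))) = -34*(74 + (-16 + sqrt(-19))) = -34*(74 + (-16 + I*sqrt(19))) = -34*(58 + I*sqrt(19)) = -1972 - 34*I*sqrt(19)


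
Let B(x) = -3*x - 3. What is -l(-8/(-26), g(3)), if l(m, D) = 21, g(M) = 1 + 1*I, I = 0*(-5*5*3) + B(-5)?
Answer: -21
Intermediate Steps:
B(x) = -3 - 3*x
I = 12 (I = 0*(-5*5*3) + (-3 - 3*(-5)) = 0*(-25*3) + (-3 + 15) = 0*(-75) + 12 = 0 + 12 = 12)
g(M) = 13 (g(M) = 1 + 1*12 = 1 + 12 = 13)
-l(-8/(-26), g(3)) = -1*21 = -21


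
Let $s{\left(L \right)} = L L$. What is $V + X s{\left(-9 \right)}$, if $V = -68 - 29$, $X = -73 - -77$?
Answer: $227$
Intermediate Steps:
$s{\left(L \right)} = L^{2}$
$X = 4$ ($X = -73 + 77 = 4$)
$V = -97$ ($V = -68 - 29 = -97$)
$V + X s{\left(-9 \right)} = -97 + 4 \left(-9\right)^{2} = -97 + 4 \cdot 81 = -97 + 324 = 227$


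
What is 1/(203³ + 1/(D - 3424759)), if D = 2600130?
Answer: 824629/6898373701582 ≈ 1.1954e-7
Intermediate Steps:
1/(203³ + 1/(D - 3424759)) = 1/(203³ + 1/(2600130 - 3424759)) = 1/(8365427 + 1/(-824629)) = 1/(8365427 - 1/824629) = 1/(6898373701582/824629) = 824629/6898373701582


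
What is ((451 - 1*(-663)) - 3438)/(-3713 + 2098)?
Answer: 2324/1615 ≈ 1.4390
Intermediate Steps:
((451 - 1*(-663)) - 3438)/(-3713 + 2098) = ((451 + 663) - 3438)/(-1615) = (1114 - 3438)*(-1/1615) = -2324*(-1/1615) = 2324/1615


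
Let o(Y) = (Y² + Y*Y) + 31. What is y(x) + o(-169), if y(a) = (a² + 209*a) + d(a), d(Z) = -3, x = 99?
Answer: 87642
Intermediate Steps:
y(a) = -3 + a² + 209*a (y(a) = (a² + 209*a) - 3 = -3 + a² + 209*a)
o(Y) = 31 + 2*Y² (o(Y) = (Y² + Y²) + 31 = 2*Y² + 31 = 31 + 2*Y²)
y(x) + o(-169) = (-3 + 99² + 209*99) + (31 + 2*(-169)²) = (-3 + 9801 + 20691) + (31 + 2*28561) = 30489 + (31 + 57122) = 30489 + 57153 = 87642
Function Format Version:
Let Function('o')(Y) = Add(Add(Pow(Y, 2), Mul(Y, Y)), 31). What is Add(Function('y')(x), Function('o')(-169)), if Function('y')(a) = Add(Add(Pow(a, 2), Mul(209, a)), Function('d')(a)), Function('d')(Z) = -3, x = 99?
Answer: 87642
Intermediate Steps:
Function('y')(a) = Add(-3, Pow(a, 2), Mul(209, a)) (Function('y')(a) = Add(Add(Pow(a, 2), Mul(209, a)), -3) = Add(-3, Pow(a, 2), Mul(209, a)))
Function('o')(Y) = Add(31, Mul(2, Pow(Y, 2))) (Function('o')(Y) = Add(Add(Pow(Y, 2), Pow(Y, 2)), 31) = Add(Mul(2, Pow(Y, 2)), 31) = Add(31, Mul(2, Pow(Y, 2))))
Add(Function('y')(x), Function('o')(-169)) = Add(Add(-3, Pow(99, 2), Mul(209, 99)), Add(31, Mul(2, Pow(-169, 2)))) = Add(Add(-3, 9801, 20691), Add(31, Mul(2, 28561))) = Add(30489, Add(31, 57122)) = Add(30489, 57153) = 87642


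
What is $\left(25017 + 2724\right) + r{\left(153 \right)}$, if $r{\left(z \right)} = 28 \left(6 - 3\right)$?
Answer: $27825$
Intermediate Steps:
$r{\left(z \right)} = 84$ ($r{\left(z \right)} = 28 \cdot 3 = 84$)
$\left(25017 + 2724\right) + r{\left(153 \right)} = \left(25017 + 2724\right) + 84 = 27741 + 84 = 27825$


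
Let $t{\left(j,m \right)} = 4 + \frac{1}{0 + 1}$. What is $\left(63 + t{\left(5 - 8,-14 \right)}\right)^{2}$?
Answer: $4624$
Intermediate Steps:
$t{\left(j,m \right)} = 5$ ($t{\left(j,m \right)} = 4 + 1^{-1} = 4 + 1 = 5$)
$\left(63 + t{\left(5 - 8,-14 \right)}\right)^{2} = \left(63 + 5\right)^{2} = 68^{2} = 4624$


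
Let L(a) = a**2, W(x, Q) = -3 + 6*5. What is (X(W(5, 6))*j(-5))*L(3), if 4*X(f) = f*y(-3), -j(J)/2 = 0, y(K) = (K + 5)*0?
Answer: 0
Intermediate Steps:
y(K) = 0 (y(K) = (5 + K)*0 = 0)
j(J) = 0 (j(J) = -2*0 = 0)
W(x, Q) = 27 (W(x, Q) = -3 + 30 = 27)
X(f) = 0 (X(f) = (f*0)/4 = (1/4)*0 = 0)
(X(W(5, 6))*j(-5))*L(3) = (0*0)*3**2 = 0*9 = 0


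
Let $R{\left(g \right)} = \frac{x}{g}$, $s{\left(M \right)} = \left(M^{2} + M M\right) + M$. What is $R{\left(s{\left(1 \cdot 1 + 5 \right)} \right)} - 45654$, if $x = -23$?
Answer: $- \frac{3561035}{78} \approx -45654.0$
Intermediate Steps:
$s{\left(M \right)} = M + 2 M^{2}$ ($s{\left(M \right)} = \left(M^{2} + M^{2}\right) + M = 2 M^{2} + M = M + 2 M^{2}$)
$R{\left(g \right)} = - \frac{23}{g}$
$R{\left(s{\left(1 \cdot 1 + 5 \right)} \right)} - 45654 = - \frac{23}{\left(1 \cdot 1 + 5\right) \left(1 + 2 \left(1 \cdot 1 + 5\right)\right)} - 45654 = - \frac{23}{\left(1 + 5\right) \left(1 + 2 \left(1 + 5\right)\right)} - 45654 = - \frac{23}{6 \left(1 + 2 \cdot 6\right)} - 45654 = - \frac{23}{6 \left(1 + 12\right)} - 45654 = - \frac{23}{6 \cdot 13} - 45654 = - \frac{23}{78} - 45654 = - \frac{3561035}{78}$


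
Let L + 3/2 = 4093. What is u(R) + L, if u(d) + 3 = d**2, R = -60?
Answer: 15377/2 ≈ 7688.5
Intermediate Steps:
L = 8183/2 (L = -3/2 + 4093 = 8183/2 ≈ 4091.5)
u(d) = -3 + d**2
u(R) + L = (-3 + (-60)**2) + 8183/2 = (-3 + 3600) + 8183/2 = 3597 + 8183/2 = 15377/2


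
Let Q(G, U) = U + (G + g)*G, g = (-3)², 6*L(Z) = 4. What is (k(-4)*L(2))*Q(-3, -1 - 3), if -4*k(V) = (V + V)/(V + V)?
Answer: 11/3 ≈ 3.6667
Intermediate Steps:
L(Z) = ⅔ (L(Z) = (⅙)*4 = ⅔)
g = 9
k(V) = -¼ (k(V) = -(V + V)/(4*(V + V)) = -2*V/(4*(2*V)) = -2*V*1/(2*V)/4 = -¼*1 = -¼)
Q(G, U) = U + G*(9 + G) (Q(G, U) = U + (G + 9)*G = U + (9 + G)*G = U + G*(9 + G))
(k(-4)*L(2))*Q(-3, -1 - 3) = (-¼*⅔)*((-1 - 3) + (-3)² + 9*(-3)) = -(-4 + 9 - 27)/6 = -⅙*(-22) = 11/3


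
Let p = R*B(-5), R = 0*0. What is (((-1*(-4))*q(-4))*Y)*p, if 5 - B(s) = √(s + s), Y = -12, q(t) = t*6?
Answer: 0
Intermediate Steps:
q(t) = 6*t
R = 0
B(s) = 5 - √2*√s (B(s) = 5 - √(s + s) = 5 - √(2*s) = 5 - √2*√s)
p = 0 (p = 0*(5 - √2*√(-5)) = 0*(5 - √2*I*√5) = 0*(5 - I*√10) = 0)
(((-1*(-4))*q(-4))*Y)*p = (((-1*(-4))*(6*(-4)))*(-12))*0 = ((4*(-24))*(-12))*0 = -96*(-12)*0 = 1152*0 = 0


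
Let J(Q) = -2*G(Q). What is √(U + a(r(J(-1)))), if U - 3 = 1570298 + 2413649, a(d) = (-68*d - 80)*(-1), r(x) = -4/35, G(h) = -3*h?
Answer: √4880427230/35 ≈ 1996.0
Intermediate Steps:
J(Q) = 6*Q (J(Q) = -(-6)*Q = 6*Q)
r(x) = -4/35 (r(x) = -4*1/35 = -4/35)
a(d) = 80 + 68*d (a(d) = (-80 - 68*d)*(-1) = 80 + 68*d)
U = 3983950 (U = 3 + (1570298 + 2413649) = 3 + 3983947 = 3983950)
√(U + a(r(J(-1)))) = √(3983950 + (80 + 68*(-4/35))) = √(3983950 + (80 - 272/35)) = √(3983950 + 2528/35) = √(139440778/35) = √4880427230/35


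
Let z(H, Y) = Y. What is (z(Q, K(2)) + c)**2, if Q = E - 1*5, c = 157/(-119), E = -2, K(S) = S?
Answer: 6561/14161 ≈ 0.46331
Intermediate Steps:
c = -157/119 (c = 157*(-1/119) = -157/119 ≈ -1.3193)
Q = -7 (Q = -2 - 1*5 = -2 - 5 = -7)
(z(Q, K(2)) + c)**2 = (2 - 157/119)**2 = (81/119)**2 = 6561/14161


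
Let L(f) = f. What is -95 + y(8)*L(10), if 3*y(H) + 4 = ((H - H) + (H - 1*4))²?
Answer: -55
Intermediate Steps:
y(H) = -4/3 + (-4 + H)²/3 (y(H) = -4/3 + ((H - H) + (H - 1*4))²/3 = -4/3 + (0 + (H - 4))²/3 = -4/3 + (0 + (-4 + H))²/3 = -4/3 + (-4 + H)²/3)
-95 + y(8)*L(10) = -95 + (-4/3 + (-4 + 8)²/3)*10 = -95 + (-4/3 + (⅓)*4²)*10 = -95 + (-4/3 + (⅓)*16)*10 = -95 + (-4/3 + 16/3)*10 = -95 + 4*10 = -95 + 40 = -55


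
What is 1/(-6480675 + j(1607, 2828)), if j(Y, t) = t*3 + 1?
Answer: -1/6472190 ≈ -1.5451e-7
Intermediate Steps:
j(Y, t) = 1 + 3*t (j(Y, t) = 3*t + 1 = 1 + 3*t)
1/(-6480675 + j(1607, 2828)) = 1/(-6480675 + (1 + 3*2828)) = 1/(-6480675 + (1 + 8484)) = 1/(-6480675 + 8485) = 1/(-6472190) = -1/6472190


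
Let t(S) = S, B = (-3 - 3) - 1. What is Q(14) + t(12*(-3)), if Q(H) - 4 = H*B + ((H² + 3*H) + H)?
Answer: 122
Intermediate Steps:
B = -7 (B = -6 - 1 = -7)
Q(H) = 4 + H² - 3*H (Q(H) = 4 + (H*(-7) + ((H² + 3*H) + H)) = 4 + (-7*H + (H² + 4*H)) = 4 + (H² - 3*H) = 4 + H² - 3*H)
Q(14) + t(12*(-3)) = (4 + 14² - 3*14) + 12*(-3) = (4 + 196 - 42) - 36 = 158 - 36 = 122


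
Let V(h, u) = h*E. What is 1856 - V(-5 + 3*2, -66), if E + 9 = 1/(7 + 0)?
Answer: 13054/7 ≈ 1864.9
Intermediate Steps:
E = -62/7 (E = -9 + 1/(7 + 0) = -9 + 1/7 = -9 + ⅐ = -62/7 ≈ -8.8571)
V(h, u) = -62*h/7 (V(h, u) = h*(-62/7) = -62*h/7)
1856 - V(-5 + 3*2, -66) = 1856 - (-62)*(-5 + 3*2)/7 = 1856 - (-62)*(-5 + 6)/7 = 1856 - (-62)/7 = 1856 - 1*(-62/7) = 1856 + 62/7 = 13054/7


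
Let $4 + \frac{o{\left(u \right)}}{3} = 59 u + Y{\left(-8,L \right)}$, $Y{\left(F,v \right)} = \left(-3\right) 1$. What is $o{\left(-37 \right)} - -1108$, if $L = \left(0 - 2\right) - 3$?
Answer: $-5462$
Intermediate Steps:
$L = -5$ ($L = -2 - 3 = -5$)
$Y{\left(F,v \right)} = -3$
$o{\left(u \right)} = -21 + 177 u$ ($o{\left(u \right)} = -12 + 3 \left(59 u - 3\right) = -12 + 3 \left(-3 + 59 u\right) = -12 + \left(-9 + 177 u\right) = -21 + 177 u$)
$o{\left(-37 \right)} - -1108 = \left(-21 + 177 \left(-37\right)\right) - -1108 = \left(-21 - 6549\right) + 1108 = -6570 + 1108 = -5462$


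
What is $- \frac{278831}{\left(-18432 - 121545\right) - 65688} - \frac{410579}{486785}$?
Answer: $\frac{157812364}{308045037} \approx 0.5123$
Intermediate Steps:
$- \frac{278831}{\left(-18432 - 121545\right) - 65688} - \frac{410579}{486785} = - \frac{278831}{-139977 - 65688} - \frac{31583}{37445} = - \frac{278831}{-205665} - \frac{31583}{37445} = \left(-278831\right) \left(- \frac{1}{205665}\right) - \frac{31583}{37445} = \frac{278831}{205665} - \frac{31583}{37445} = \frac{157812364}{308045037}$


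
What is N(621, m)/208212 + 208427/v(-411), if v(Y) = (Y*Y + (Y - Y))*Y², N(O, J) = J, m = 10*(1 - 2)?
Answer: -40324339981/990197425771182 ≈ -4.0724e-5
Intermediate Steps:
m = -10 (m = 10*(-1) = -10)
v(Y) = Y⁴ (v(Y) = (Y² + 0)*Y² = Y²*Y² = Y⁴)
N(621, m)/208212 + 208427/v(-411) = -10/208212 + 208427/((-411)⁴) = -10*1/208212 + 208427/28534304241 = -5/104106 + 208427*(1/28534304241) = -5/104106 + 208427/28534304241 = -40324339981/990197425771182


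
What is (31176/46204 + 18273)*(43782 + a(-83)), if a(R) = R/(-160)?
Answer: 1478652764166051/1848160 ≈ 8.0007e+8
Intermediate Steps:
a(R) = -R/160 (a(R) = R*(-1/160) = -R/160)
(31176/46204 + 18273)*(43782 + a(-83)) = (31176/46204 + 18273)*(43782 - 1/160*(-83)) = (31176*(1/46204) + 18273)*(43782 + 83/160) = (7794/11551 + 18273)*(7005203/160) = (211079217/11551)*(7005203/160) = 1478652764166051/1848160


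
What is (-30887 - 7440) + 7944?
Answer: -30383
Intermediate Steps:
(-30887 - 7440) + 7944 = -38327 + 7944 = -30383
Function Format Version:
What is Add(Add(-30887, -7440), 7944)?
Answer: -30383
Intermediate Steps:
Add(Add(-30887, -7440), 7944) = Add(-38327, 7944) = -30383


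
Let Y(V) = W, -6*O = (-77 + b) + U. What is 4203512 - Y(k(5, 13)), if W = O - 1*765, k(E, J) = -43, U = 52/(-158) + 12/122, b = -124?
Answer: 121561495447/28914 ≈ 4.2042e+6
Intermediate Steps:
U = -1112/4819 (U = 52*(-1/158) + 12*(1/122) = -26/79 + 6/61 = -1112/4819 ≈ -0.23075)
O = 969731/28914 (O = -((-77 - 124) - 1112/4819)/6 = -(-201 - 1112/4819)/6 = -1/6*(-969731/4819) = 969731/28914 ≈ 33.538)
W = -21149479/28914 (W = 969731/28914 - 1*765 = 969731/28914 - 765 = -21149479/28914 ≈ -731.46)
Y(V) = -21149479/28914
4203512 - Y(k(5, 13)) = 4203512 - 1*(-21149479/28914) = 4203512 + 21149479/28914 = 121561495447/28914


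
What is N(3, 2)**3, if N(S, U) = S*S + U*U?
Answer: 2197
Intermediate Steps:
N(S, U) = S**2 + U**2
N(3, 2)**3 = (3**2 + 2**2)**3 = (9 + 4)**3 = 13**3 = 2197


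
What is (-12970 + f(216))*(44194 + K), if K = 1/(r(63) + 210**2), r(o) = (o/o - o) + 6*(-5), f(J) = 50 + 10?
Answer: -12554262064615/22004 ≈ -5.7054e+8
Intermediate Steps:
f(J) = 60
r(o) = -29 - o (r(o) = (1 - o) - 30 = -29 - o)
K = 1/44008 (K = 1/((-29 - 1*63) + 210**2) = 1/((-29 - 63) + 44100) = 1/(-92 + 44100) = 1/44008 ≈ 2.2723e-5)
(-12970 + f(216))*(44194 + K) = (-12970 + 60)*(44194 + 1/44008) = -12910*1944889553/44008 = -12554262064615/22004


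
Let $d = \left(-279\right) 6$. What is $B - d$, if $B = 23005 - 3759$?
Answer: $20920$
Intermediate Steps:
$d = -1674$
$B = 19246$ ($B = 23005 - 3759 = 19246$)
$B - d = 19246 - -1674 = 19246 + 1674 = 20920$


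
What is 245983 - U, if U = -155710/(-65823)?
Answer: 16191183299/65823 ≈ 2.4598e+5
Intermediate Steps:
U = 155710/65823 (U = -155710*(-1/65823) = 155710/65823 ≈ 2.3656)
245983 - U = 245983 - 1*155710/65823 = 245983 - 155710/65823 = 16191183299/65823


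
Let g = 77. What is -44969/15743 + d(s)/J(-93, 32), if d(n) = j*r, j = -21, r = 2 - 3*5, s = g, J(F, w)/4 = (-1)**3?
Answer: -4477715/62972 ≈ -71.106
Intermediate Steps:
J(F, w) = -4 (J(F, w) = 4*(-1)**3 = 4*(-1) = -4)
s = 77
r = -13 (r = 2 - 15 = -13)
d(n) = 273 (d(n) = -21*(-13) = 273)
-44969/15743 + d(s)/J(-93, 32) = -44969/15743 + 273/(-4) = -44969*1/15743 + 273*(-1/4) = -44969/15743 - 273/4 = -4477715/62972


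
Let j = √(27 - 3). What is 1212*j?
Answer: 2424*√6 ≈ 5937.6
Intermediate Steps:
j = 2*√6 (j = √24 = 2*√6 ≈ 4.8990)
1212*j = 1212*(2*√6) = 2424*√6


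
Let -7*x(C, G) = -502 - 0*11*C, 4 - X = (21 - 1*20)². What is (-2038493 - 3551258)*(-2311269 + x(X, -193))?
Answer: 90433121373131/7 ≈ 1.2919e+13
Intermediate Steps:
X = 3 (X = 4 - (21 - 1*20)² = 4 - (21 - 20)² = 4 - 1*1² = 4 - 1*1 = 4 - 1 = 3)
x(C, G) = 502/7 (x(C, G) = -(-502 - 0*11*C)/7 = -(-502 - 0*C)/7 = -(-502 - 1*0)/7 = -(-502 + 0)/7 = -⅐*(-502) = 502/7)
(-2038493 - 3551258)*(-2311269 + x(X, -193)) = (-2038493 - 3551258)*(-2311269 + 502/7) = -5589751*(-16178381/7) = 90433121373131/7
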